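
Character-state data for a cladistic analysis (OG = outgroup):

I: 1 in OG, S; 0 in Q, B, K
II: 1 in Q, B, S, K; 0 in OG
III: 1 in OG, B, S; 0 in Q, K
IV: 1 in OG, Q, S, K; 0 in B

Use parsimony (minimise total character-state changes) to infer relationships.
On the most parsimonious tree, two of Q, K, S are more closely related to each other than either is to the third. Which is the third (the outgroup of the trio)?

S

Character polarity is set by the outgroup: the derived state is whichever differs from the outgroup's state, so for I, III, IV the derived state is '0', and for the remaining characters it is '1'.
I (derived state '0') is shared by B, K, and Q — a synapomorphy uniting that clade.
All ingroup taxa share the derived state '1' for II; it defines the ingroup but does not resolve relationships within it.
III (derived state '0') is shared by K and Q — a synapomorphy uniting that clade.
IV: derived state '0' in B only — an autapomorphy, so it tells us nothing about relationships among taxa.
Most parsimonious ingroup topology: (((Q,K),B),S).
Q and K share a more recent common ancestor with each other than either does with S, so S is the least closely related of the three.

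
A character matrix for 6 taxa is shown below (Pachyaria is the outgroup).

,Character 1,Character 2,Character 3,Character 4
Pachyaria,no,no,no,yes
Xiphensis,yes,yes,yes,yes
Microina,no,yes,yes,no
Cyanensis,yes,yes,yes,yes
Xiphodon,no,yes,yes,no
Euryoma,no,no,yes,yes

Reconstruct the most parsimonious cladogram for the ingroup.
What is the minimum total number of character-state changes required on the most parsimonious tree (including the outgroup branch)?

4

Character polarity is set by the outgroup: the derived state is whichever differs from the outgroup's state, so for Character 4 the derived state is 'no', and for the remaining characters it is 'yes'.
Only Cyanensis and Xiphensis show the derived state 'yes' for Character 1, supporting them as a clade.
Character 2 (derived state 'yes') is shared by Cyanensis, Microina, Xiphensis, and Xiphodon — a synapomorphy uniting that clade.
Character 3 (derived state 'yes') is shared by all ingroup taxa — unites the whole ingroup.
Only Microina and Xiphodon show the derived state 'no' for Character 4, supporting them as a clade.
Most parsimonious ingroup topology: (((Xiphensis,Cyanensis),(Microina,Xiphodon)),Euryoma).
Changes per character on this tree: Character 1: 1; Character 2: 1; Character 3: 1; Character 4: 1.
Total = 4.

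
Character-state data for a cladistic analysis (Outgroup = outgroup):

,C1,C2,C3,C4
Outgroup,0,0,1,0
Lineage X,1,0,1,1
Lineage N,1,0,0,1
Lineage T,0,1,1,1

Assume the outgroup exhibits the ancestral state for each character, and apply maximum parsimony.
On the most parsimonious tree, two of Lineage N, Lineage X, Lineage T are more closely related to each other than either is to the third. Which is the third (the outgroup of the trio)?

Character polarity is set by the outgroup: the derived state is whichever differs from the outgroup's state, so for C3 the derived state is '0', and for the remaining characters it is '1'.
C1: derived state '1' in Lineage N and Lineage X only — synapomorphy for {Lineage N, Lineage X}.
C2 (derived state '1') is unique to Lineage T (autapomorphy; uninformative for grouping).
C3: derived state '0' in Lineage N only — an autapomorphy, so it tells us nothing about relationships among taxa.
All ingroup taxa share the derived state '1' for C4; it defines the ingroup but does not resolve relationships within it.
Most parsimonious ingroup topology: ((Lineage X,Lineage N),Lineage T).
Lineage N and Lineage X share a more recent common ancestor with each other than either does with Lineage T, so Lineage T is the least closely related of the three.

Lineage T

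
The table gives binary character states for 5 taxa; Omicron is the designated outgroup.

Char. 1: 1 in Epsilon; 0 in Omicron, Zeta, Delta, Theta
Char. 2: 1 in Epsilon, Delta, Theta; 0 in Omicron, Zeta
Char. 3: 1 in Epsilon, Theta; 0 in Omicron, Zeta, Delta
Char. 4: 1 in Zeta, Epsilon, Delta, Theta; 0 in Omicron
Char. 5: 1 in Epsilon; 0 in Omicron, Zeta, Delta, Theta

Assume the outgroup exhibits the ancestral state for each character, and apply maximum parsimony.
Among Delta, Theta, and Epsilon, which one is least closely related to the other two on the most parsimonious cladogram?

The outgroup has state '0' for every character, so '1' is the derived state throughout.
Char. 1 (derived state '1') is unique to Epsilon (autapomorphy; uninformative for grouping).
Char. 2: derived state '1' in Delta, Epsilon, and Theta only — synapomorphy for {Delta, Epsilon, Theta}.
Only Epsilon and Theta show the derived state '1' for Char. 3, supporting them as a clade.
Char. 4 (derived state '1') is shared by all ingroup taxa — unites the whole ingroup.
Char. 5 (derived state '1') is unique to Epsilon (autapomorphy; uninformative for grouping).
Most parsimonious ingroup topology: (Zeta,((Epsilon,Theta),Delta)).
Theta and Epsilon share a more recent common ancestor with each other than either does with Delta, so Delta is the least closely related of the three.

Delta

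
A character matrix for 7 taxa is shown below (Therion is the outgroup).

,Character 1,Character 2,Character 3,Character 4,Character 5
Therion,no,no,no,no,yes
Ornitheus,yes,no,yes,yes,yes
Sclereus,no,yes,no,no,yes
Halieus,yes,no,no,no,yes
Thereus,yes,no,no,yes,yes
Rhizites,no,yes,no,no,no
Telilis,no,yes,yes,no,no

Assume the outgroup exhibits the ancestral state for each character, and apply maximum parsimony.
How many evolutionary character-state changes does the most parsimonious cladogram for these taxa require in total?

Character polarity is set by the outgroup: the derived state is whichever differs from the outgroup's state, so for Character 5 the derived state is 'no', and for the remaining characters it is 'yes'.
Only Halieus, Ornitheus, and Thereus show the derived state 'yes' for Character 1, supporting them as a clade.
Only Rhizites, Sclereus, and Telilis show the derived state 'yes' for Character 2, supporting them as a clade.
Character 3 groups Ornitheus and Telilis, which is incompatible with the clades supported by the remaining characters; treating it as convergent (homoplasy) costs fewer steps than any alternative tree.
Character 4 (derived state 'yes') is shared by Ornitheus and Thereus — a synapomorphy uniting that clade.
Character 5 (derived state 'no') is shared by Rhizites and Telilis — a synapomorphy uniting that clade.
Most parsimonious ingroup topology: (((Ornitheus,Thereus),Halieus),(Sclereus,(Rhizites,Telilis))).
Changes per character on this tree: Character 1: 1; Character 2: 1; Character 3: 2; Character 4: 1; Character 5: 1.
Total = 6.

6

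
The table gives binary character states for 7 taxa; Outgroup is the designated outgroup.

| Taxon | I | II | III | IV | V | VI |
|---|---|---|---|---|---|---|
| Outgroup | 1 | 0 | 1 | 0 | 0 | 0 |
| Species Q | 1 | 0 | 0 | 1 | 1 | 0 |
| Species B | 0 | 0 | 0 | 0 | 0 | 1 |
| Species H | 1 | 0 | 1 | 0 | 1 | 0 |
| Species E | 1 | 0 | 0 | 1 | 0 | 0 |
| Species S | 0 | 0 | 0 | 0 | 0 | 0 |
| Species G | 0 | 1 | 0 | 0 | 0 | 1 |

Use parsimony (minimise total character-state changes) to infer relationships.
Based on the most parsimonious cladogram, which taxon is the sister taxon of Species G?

Species B

Character polarity is set by the outgroup: the derived state is whichever differs from the outgroup's state, so for I, III the derived state is '0', and for the remaining characters it is '1'.
I (derived state '0') is shared by Species B, Species G, and Species S — a synapomorphy uniting that clade.
II (derived state '1') is unique to Species G (autapomorphy; uninformative for grouping).
Only Species B, Species E, Species G, Species Q, and Species S show the derived state '0' for III, supporting them as a clade.
Only Species E and Species Q show the derived state '1' for IV, supporting them as a clade.
V (state '1') occurs in Species H and Species Q but conflicts with the nesting implied by the other characters — most parsimoniously interpreted as homoplasy.
Only Species B and Species G show the derived state '1' for VI, supporting them as a clade.
Most parsimonious ingroup topology: (((Species Q,Species E),((Species B,Species G),Species S)),Species H).
Species G and Species B form a cherry on this tree, so they are sister taxa.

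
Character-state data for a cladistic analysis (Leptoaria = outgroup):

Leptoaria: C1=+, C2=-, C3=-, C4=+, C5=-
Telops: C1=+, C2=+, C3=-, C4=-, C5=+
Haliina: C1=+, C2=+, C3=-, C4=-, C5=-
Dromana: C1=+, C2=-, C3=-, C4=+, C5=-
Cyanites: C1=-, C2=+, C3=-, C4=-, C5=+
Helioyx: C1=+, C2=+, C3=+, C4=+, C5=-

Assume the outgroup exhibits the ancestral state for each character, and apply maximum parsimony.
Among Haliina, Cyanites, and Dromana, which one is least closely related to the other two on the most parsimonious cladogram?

Dromana

Character polarity is set by the outgroup: the derived state is whichever differs from the outgroup's state, so for C1, C4 the derived state is '-', and for the remaining characters it is '+'.
C1 (derived state '-') is unique to Cyanites (autapomorphy; uninformative for grouping).
Only Cyanites, Haliina, Helioyx, and Telops show the derived state '+' for C2, supporting them as a clade.
C3 (derived state '+') is unique to Helioyx (autapomorphy; uninformative for grouping).
C4: derived state '-' in Cyanites, Haliina, and Telops only — synapomorphy for {Cyanites, Haliina, Telops}.
Only Cyanites and Telops show the derived state '+' for C5, supporting them as a clade.
Most parsimonious ingroup topology: ((((Telops,Cyanites),Haliina),Helioyx),Dromana).
Haliina and Cyanites share a more recent common ancestor with each other than either does with Dromana, so Dromana is the least closely related of the three.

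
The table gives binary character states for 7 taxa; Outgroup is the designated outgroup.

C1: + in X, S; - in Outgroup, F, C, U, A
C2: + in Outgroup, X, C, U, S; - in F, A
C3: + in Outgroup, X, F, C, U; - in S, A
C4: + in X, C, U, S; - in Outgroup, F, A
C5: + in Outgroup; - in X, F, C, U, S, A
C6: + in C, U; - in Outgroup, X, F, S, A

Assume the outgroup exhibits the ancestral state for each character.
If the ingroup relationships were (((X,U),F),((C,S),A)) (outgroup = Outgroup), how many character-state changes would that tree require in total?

Map each character onto (((X,U),F),((C,S),A)) (rooted by Outgroup) and count the minimum state changes it requires (Fitch parsimony):
C1: 2; C2: 2; C3: 2; C4: 2; C5: 1; C6: 2.
Total tree length = 11.

11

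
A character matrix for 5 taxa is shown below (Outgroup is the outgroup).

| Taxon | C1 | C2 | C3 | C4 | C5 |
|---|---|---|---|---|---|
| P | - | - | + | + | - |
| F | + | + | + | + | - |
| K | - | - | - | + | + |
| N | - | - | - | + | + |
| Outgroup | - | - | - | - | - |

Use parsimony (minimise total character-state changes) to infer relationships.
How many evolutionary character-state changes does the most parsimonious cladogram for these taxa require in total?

5

The outgroup has state '-' for every character, so '+' is the derived state throughout.
C1 (derived state '+') is unique to F (autapomorphy; uninformative for grouping).
C2 (derived state '+') is unique to F (autapomorphy; uninformative for grouping).
Only F and P show the derived state '+' for C3, supporting them as a clade.
C4 (derived state '+') is shared by all ingroup taxa — unites the whole ingroup.
C5: derived state '+' in K and N only — synapomorphy for {K, N}.
Most parsimonious ingroup topology: ((P,F),(N,K)).
Changes per character on this tree: C1: 1; C2: 1; C3: 1; C4: 1; C5: 1.
Total = 5.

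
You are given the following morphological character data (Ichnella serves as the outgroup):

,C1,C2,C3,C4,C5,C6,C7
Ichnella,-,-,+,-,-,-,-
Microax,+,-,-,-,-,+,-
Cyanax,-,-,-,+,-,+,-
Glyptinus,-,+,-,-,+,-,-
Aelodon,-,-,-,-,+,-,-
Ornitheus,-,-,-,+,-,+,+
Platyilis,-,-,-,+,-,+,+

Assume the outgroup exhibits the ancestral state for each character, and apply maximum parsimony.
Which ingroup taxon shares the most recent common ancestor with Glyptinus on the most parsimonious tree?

Character polarity is set by the outgroup: the derived state is whichever differs from the outgroup's state, so for C3 the derived state is '-', and for the remaining characters it is '+'.
C1 (derived state '+') is unique to Microax (autapomorphy; uninformative for grouping).
C2: derived state '+' in Glyptinus only — an autapomorphy, so it tells us nothing about relationships among taxa.
All ingroup taxa share the derived state '-' for C3; it defines the ingroup but does not resolve relationships within it.
C4 (derived state '+') is shared by Cyanax, Ornitheus, and Platyilis — a synapomorphy uniting that clade.
Only Aelodon and Glyptinus show the derived state '+' for C5, supporting them as a clade.
Only Cyanax, Microax, Ornitheus, and Platyilis show the derived state '+' for C6, supporting them as a clade.
C7: derived state '+' in Ornitheus and Platyilis only — synapomorphy for {Ornitheus, Platyilis}.
Most parsimonious ingroup topology: ((Microax,(Cyanax,(Ornitheus,Platyilis))),(Glyptinus,Aelodon)).
Glyptinus and Aelodon form a cherry on this tree, so they are sister taxa.

Aelodon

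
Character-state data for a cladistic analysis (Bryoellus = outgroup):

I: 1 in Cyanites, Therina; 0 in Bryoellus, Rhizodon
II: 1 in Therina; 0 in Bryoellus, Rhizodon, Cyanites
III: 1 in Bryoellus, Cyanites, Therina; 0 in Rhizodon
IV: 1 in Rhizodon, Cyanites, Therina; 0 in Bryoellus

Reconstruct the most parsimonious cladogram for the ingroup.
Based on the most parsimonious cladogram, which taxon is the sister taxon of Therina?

Character polarity is set by the outgroup: the derived state is whichever differs from the outgroup's state, so for III the derived state is '0', and for the remaining characters it is '1'.
I (derived state '1') is shared by Cyanites and Therina — a synapomorphy uniting that clade.
II: derived state '1' in Therina only — an autapomorphy, so it tells us nothing about relationships among taxa.
III (derived state '0') is unique to Rhizodon (autapomorphy; uninformative for grouping).
IV (derived state '1') is shared by all ingroup taxa — unites the whole ingroup.
Most parsimonious ingroup topology: (Rhizodon,(Cyanites,Therina)).
Therina and Cyanites form a cherry on this tree, so they are sister taxa.

Cyanites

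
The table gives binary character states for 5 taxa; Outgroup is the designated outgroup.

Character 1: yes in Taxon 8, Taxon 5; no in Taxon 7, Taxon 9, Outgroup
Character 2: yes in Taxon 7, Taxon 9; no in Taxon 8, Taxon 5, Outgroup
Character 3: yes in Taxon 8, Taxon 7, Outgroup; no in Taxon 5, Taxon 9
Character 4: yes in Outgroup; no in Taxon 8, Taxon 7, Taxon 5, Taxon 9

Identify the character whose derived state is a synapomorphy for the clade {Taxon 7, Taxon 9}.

Character 2

Character polarity is set by the outgroup: the derived state is whichever differs from the outgroup's state, so for Character 3, Character 4 the derived state is 'no', and for the remaining characters it is 'yes'.
Only Taxon 5 and Taxon 8 show the derived state 'yes' for Character 1, supporting them as a clade.
Character 2: derived state 'yes' in Taxon 7 and Taxon 9 only — synapomorphy for {Taxon 7, Taxon 9}.
Character 3 (state 'no') occurs in Taxon 5 and Taxon 9 but conflicts with the nesting implied by the other characters — most parsimoniously interpreted as homoplasy.
All ingroup taxa share the derived state 'no' for Character 4; it defines the ingroup but does not resolve relationships within it.
Most parsimonious ingroup topology: ((Taxon 8,Taxon 5),(Taxon 7,Taxon 9)).
The clade {Taxon 7, Taxon 9} is supported by Character 2: its derived state 'yes' occurs in exactly those taxa and in no other taxon (including the outgroup).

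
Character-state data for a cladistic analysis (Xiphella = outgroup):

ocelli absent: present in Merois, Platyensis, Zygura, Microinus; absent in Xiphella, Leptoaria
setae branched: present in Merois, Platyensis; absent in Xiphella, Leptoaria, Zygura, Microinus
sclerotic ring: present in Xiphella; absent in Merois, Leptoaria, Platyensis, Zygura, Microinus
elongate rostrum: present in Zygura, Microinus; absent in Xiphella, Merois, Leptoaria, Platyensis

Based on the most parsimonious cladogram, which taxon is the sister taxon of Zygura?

Character polarity is set by the outgroup: the derived state is whichever differs from the outgroup's state, so for sclerotic ring the derived state is 'absent', and for the remaining characters it is 'present'.
Only Merois, Microinus, Platyensis, and Zygura show the derived state 'present' for ocelli absent, supporting them as a clade.
setae branched (derived state 'present') is shared by Merois and Platyensis — a synapomorphy uniting that clade.
sclerotic ring (derived state 'absent') is shared by all ingroup taxa — unites the whole ingroup.
Only Microinus and Zygura show the derived state 'present' for elongate rostrum, supporting them as a clade.
Most parsimonious ingroup topology: (((Merois,Platyensis),(Zygura,Microinus)),Leptoaria).
Zygura and Microinus form a cherry on this tree, so they are sister taxa.

Microinus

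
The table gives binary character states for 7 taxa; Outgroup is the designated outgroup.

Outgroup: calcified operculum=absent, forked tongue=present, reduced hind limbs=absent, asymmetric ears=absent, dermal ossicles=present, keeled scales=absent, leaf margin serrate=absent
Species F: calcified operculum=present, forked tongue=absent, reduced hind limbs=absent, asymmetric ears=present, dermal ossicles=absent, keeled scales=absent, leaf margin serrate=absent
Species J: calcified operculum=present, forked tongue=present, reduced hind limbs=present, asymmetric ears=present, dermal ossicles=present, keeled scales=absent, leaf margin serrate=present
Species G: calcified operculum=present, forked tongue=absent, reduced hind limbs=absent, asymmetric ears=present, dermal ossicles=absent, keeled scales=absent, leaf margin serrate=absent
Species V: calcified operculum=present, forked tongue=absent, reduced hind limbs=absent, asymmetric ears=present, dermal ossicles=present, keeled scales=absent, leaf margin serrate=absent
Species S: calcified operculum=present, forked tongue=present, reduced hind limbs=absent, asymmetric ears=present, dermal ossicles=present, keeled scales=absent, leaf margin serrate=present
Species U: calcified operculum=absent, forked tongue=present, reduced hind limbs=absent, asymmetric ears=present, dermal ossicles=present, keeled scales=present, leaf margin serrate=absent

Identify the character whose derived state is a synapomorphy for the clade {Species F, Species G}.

Character polarity is set by the outgroup: the derived state is whichever differs from the outgroup's state, so for forked tongue, dermal ossicles the derived state is 'absent', and for the remaining characters it is 'present'.
calcified operculum: derived state 'present' in Species F, Species G, Species J, Species S, and Species V only — synapomorphy for {Species F, Species G, Species J, Species S, Species V}.
forked tongue (derived state 'absent') is shared by Species F, Species G, and Species V — a synapomorphy uniting that clade.
reduced hind limbs: derived state 'present' in Species J only — an autapomorphy, so it tells us nothing about relationships among taxa.
All ingroup taxa share the derived state 'present' for asymmetric ears; it defines the ingroup but does not resolve relationships within it.
Only Species F and Species G show the derived state 'absent' for dermal ossicles, supporting them as a clade.
keeled scales (derived state 'present') is unique to Species U (autapomorphy; uninformative for grouping).
leaf margin serrate (derived state 'present') is shared by Species J and Species S — a synapomorphy uniting that clade.
Most parsimonious ingroup topology: ((((Species F,Species G),Species V),(Species J,Species S)),Species U).
The clade {Species F, Species G} is supported by dermal ossicles: its derived state 'absent' occurs in exactly those taxa and in no other taxon (including the outgroup).

dermal ossicles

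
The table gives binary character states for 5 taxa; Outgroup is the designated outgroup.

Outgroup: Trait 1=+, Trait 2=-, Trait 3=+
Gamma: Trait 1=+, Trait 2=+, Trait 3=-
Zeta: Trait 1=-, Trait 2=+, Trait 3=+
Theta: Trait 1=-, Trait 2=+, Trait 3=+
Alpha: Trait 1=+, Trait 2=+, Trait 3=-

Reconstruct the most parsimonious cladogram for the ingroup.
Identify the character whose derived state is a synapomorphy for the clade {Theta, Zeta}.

Character polarity is set by the outgroup: the derived state is whichever differs from the outgroup's state, so for Trait 1, Trait 3 the derived state is '-', and for the remaining characters it is '+'.
Trait 1: derived state '-' in Theta and Zeta only — synapomorphy for {Theta, Zeta}.
All ingroup taxa share the derived state '+' for Trait 2; it defines the ingroup but does not resolve relationships within it.
Only Alpha and Gamma show the derived state '-' for Trait 3, supporting them as a clade.
Most parsimonious ingroup topology: ((Gamma,Alpha),(Zeta,Theta)).
The clade {Theta, Zeta} is supported by Trait 1: its derived state '-' occurs in exactly those taxa and in no other taxon (including the outgroup).

Trait 1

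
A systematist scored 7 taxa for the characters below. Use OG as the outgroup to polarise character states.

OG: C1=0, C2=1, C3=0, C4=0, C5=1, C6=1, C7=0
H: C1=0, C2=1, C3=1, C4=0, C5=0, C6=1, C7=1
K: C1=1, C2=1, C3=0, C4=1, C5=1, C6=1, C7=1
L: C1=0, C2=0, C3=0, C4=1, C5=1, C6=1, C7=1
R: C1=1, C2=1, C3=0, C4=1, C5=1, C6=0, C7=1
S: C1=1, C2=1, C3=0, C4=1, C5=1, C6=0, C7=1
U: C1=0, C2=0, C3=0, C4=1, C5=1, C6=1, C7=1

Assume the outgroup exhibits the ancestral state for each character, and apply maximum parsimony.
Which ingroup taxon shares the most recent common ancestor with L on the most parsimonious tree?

Character polarity is set by the outgroup: the derived state is whichever differs from the outgroup's state, so for C2, C5, C6 the derived state is '0', and for the remaining characters it is '1'.
Only K, R, and S show the derived state '1' for C1, supporting them as a clade.
C2: derived state '0' in L and U only — synapomorphy for {L, U}.
C3: derived state '1' in H only — an autapomorphy, so it tells us nothing about relationships among taxa.
C4 (derived state '1') is shared by K, L, R, S, and U — a synapomorphy uniting that clade.
C5: derived state '0' in H only — an autapomorphy, so it tells us nothing about relationships among taxa.
Only R and S show the derived state '0' for C6, supporting them as a clade.
C7 (derived state '1') is shared by all ingroup taxa — unites the whole ingroup.
Most parsimonious ingroup topology: (H,((K,(R,S)),(L,U))).
L and U form a cherry on this tree, so they are sister taxa.

U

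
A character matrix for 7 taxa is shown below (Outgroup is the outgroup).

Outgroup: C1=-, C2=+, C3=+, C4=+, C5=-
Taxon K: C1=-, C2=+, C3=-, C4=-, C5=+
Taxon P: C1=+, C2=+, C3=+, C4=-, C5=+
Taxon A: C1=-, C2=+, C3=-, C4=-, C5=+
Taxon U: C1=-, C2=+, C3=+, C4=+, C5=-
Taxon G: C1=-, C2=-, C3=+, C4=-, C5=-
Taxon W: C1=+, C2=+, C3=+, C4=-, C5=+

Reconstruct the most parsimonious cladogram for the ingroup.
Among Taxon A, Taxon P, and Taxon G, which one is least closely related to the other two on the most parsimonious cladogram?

Character polarity is set by the outgroup: the derived state is whichever differs from the outgroup's state, so for C2, C3, C4 the derived state is '-', and for the remaining characters it is '+'.
Only Taxon P and Taxon W show the derived state '+' for C1, supporting them as a clade.
C2 (derived state '-') is unique to Taxon G (autapomorphy; uninformative for grouping).
Only Taxon A and Taxon K show the derived state '-' for C3, supporting them as a clade.
C4 (derived state '-') is shared by Taxon A, Taxon G, Taxon K, Taxon P, and Taxon W — a synapomorphy uniting that clade.
C5 (derived state '+') is shared by Taxon A, Taxon K, Taxon P, and Taxon W — a synapomorphy uniting that clade.
Most parsimonious ingroup topology: ((((Taxon K,Taxon A),(Taxon P,Taxon W)),Taxon G),Taxon U).
Taxon A and Taxon P share a more recent common ancestor with each other than either does with Taxon G, so Taxon G is the least closely related of the three.

Taxon G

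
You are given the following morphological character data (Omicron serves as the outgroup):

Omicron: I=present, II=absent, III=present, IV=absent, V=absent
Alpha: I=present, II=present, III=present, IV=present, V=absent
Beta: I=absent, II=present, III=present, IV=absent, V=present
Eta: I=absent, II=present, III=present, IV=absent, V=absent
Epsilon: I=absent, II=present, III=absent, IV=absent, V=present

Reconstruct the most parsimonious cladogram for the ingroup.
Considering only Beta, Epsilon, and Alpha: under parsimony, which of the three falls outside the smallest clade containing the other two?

Alpha

Character polarity is set by the outgroup: the derived state is whichever differs from the outgroup's state, so for I, III the derived state is 'absent', and for the remaining characters it is 'present'.
I (derived state 'absent') is shared by Beta, Epsilon, and Eta — a synapomorphy uniting that clade.
II (derived state 'present') is shared by all ingroup taxa — unites the whole ingroup.
III: derived state 'absent' in Epsilon only — an autapomorphy, so it tells us nothing about relationships among taxa.
IV: derived state 'present' in Alpha only — an autapomorphy, so it tells us nothing about relationships among taxa.
Only Beta and Epsilon show the derived state 'present' for V, supporting them as a clade.
Most parsimonious ingroup topology: (Alpha,((Beta,Epsilon),Eta)).
Beta and Epsilon share a more recent common ancestor with each other than either does with Alpha, so Alpha is the least closely related of the three.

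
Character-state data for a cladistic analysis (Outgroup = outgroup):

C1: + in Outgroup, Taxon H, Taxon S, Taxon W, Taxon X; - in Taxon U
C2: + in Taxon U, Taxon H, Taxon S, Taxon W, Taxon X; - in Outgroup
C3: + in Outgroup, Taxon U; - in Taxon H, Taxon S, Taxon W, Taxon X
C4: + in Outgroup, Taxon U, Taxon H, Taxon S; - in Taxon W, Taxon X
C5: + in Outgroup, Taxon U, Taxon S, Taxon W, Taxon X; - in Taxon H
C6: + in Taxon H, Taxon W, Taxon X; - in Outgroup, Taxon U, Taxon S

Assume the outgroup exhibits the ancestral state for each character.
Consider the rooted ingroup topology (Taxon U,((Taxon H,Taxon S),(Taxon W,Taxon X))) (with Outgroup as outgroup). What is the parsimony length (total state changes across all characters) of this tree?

Map each character onto (Taxon U,((Taxon H,Taxon S),(Taxon W,Taxon X))) (rooted by Outgroup) and count the minimum state changes it requires (Fitch parsimony):
C1: 1; C2: 1; C3: 1; C4: 1; C5: 1; C6: 2.
Total tree length = 7.

7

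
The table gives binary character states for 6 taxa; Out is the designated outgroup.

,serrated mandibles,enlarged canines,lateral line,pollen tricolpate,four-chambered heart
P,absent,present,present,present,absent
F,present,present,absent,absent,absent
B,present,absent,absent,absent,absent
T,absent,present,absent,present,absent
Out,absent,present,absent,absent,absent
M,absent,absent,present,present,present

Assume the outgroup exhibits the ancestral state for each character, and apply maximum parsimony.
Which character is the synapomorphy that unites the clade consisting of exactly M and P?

Character polarity is set by the outgroup: the derived state is whichever differs from the outgroup's state, so for enlarged canines the derived state is 'absent', and for the remaining characters it is 'present'.
serrated mandibles: derived state 'present' in B and F only — synapomorphy for {B, F}.
enlarged canines groups B and M, which is incompatible with the clades supported by the remaining characters; treating it as convergent (homoplasy) costs fewer steps than any alternative tree.
lateral line: derived state 'present' in M and P only — synapomorphy for {M, P}.
Only M, P, and T show the derived state 'present' for pollen tricolpate, supporting them as a clade.
four-chambered heart: derived state 'present' in M only — an autapomorphy, so it tells us nothing about relationships among taxa.
Most parsimonious ingroup topology: ((F,B),((P,M),T)).
The clade {M, P} is supported by lateral line: its derived state 'present' occurs in exactly those taxa and in no other taxon (including the outgroup).

lateral line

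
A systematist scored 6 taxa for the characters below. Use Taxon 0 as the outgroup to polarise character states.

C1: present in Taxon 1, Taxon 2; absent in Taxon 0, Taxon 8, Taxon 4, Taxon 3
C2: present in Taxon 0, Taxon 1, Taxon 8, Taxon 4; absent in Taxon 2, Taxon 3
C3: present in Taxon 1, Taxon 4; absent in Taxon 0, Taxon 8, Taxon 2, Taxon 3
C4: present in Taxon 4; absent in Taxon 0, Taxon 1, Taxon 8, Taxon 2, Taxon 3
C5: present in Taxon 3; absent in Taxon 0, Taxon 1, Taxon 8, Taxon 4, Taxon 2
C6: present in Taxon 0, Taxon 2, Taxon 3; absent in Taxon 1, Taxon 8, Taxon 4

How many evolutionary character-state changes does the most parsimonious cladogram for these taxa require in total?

7

Character polarity is set by the outgroup: the derived state is whichever differs from the outgroup's state, so for C2, C6 the derived state is 'absent', and for the remaining characters it is 'present'.
C1 (state 'present') occurs in Taxon 1 and Taxon 2 but conflicts with the nesting implied by the other characters — most parsimoniously interpreted as homoplasy.
C2: derived state 'absent' in Taxon 2 and Taxon 3 only — synapomorphy for {Taxon 2, Taxon 3}.
Only Taxon 1 and Taxon 4 show the derived state 'present' for C3, supporting them as a clade.
C4: derived state 'present' in Taxon 4 only — an autapomorphy, so it tells us nothing about relationships among taxa.
C5 (derived state 'present') is unique to Taxon 3 (autapomorphy; uninformative for grouping).
C6: derived state 'absent' in Taxon 1, Taxon 4, and Taxon 8 only — synapomorphy for {Taxon 1, Taxon 4, Taxon 8}.
Most parsimonious ingroup topology: (((Taxon 1,Taxon 4),Taxon 8),(Taxon 2,Taxon 3)).
Changes per character on this tree: C1: 2; C2: 1; C3: 1; C4: 1; C5: 1; C6: 1.
Total = 7.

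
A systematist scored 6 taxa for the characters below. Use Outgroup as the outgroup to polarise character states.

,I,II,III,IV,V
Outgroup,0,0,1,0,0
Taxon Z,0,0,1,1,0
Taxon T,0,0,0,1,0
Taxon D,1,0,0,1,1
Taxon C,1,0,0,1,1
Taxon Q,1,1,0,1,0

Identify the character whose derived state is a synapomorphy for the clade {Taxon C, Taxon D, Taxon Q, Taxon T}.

III

Character polarity is set by the outgroup: the derived state is whichever differs from the outgroup's state, so for III the derived state is '0', and for the remaining characters it is '1'.
I: derived state '1' in Taxon C, Taxon D, and Taxon Q only — synapomorphy for {Taxon C, Taxon D, Taxon Q}.
II: derived state '1' in Taxon Q only — an autapomorphy, so it tells us nothing about relationships among taxa.
III (derived state '0') is shared by Taxon C, Taxon D, Taxon Q, and Taxon T — a synapomorphy uniting that clade.
IV (derived state '1') is shared by all ingroup taxa — unites the whole ingroup.
V (derived state '1') is shared by Taxon C and Taxon D — a synapomorphy uniting that clade.
Most parsimonious ingroup topology: (Taxon Z,(Taxon T,((Taxon D,Taxon C),Taxon Q))).
The clade {Taxon C, Taxon D, Taxon Q, Taxon T} is supported by III: its derived state '0' occurs in exactly those taxa and in no other taxon (including the outgroup).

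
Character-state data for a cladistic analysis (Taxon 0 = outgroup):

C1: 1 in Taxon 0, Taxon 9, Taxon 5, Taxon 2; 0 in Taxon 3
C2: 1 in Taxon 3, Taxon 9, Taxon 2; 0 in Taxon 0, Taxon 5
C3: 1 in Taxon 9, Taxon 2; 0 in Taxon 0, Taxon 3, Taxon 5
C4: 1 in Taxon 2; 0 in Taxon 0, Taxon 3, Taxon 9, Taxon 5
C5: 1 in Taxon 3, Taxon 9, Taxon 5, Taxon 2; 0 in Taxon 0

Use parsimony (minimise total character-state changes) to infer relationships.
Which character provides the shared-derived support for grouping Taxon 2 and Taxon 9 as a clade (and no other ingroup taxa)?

Character polarity is set by the outgroup: the derived state is whichever differs from the outgroup's state, so for C1 the derived state is '0', and for the remaining characters it is '1'.
C1: derived state '0' in Taxon 3 only — an autapomorphy, so it tells us nothing about relationships among taxa.
C2: derived state '1' in Taxon 2, Taxon 3, and Taxon 9 only — synapomorphy for {Taxon 2, Taxon 3, Taxon 9}.
C3: derived state '1' in Taxon 2 and Taxon 9 only — synapomorphy for {Taxon 2, Taxon 9}.
C4: derived state '1' in Taxon 2 only — an autapomorphy, so it tells us nothing about relationships among taxa.
C5 (derived state '1') is shared by all ingroup taxa — unites the whole ingroup.
Most parsimonious ingroup topology: ((Taxon 3,(Taxon 9,Taxon 2)),Taxon 5).
The clade {Taxon 2, Taxon 9} is supported by C3: its derived state '1' occurs in exactly those taxa and in no other taxon (including the outgroup).

C3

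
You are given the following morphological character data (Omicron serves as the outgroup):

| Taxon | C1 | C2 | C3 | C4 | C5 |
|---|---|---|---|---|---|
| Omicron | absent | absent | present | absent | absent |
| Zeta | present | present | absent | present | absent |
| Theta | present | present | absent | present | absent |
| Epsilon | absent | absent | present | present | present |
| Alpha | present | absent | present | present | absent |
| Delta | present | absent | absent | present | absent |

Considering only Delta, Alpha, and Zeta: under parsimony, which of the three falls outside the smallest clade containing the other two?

Character polarity is set by the outgroup: the derived state is whichever differs from the outgroup's state, so for C3 the derived state is 'absent', and for the remaining characters it is 'present'.
C1: derived state 'present' in Alpha, Delta, Theta, and Zeta only — synapomorphy for {Alpha, Delta, Theta, Zeta}.
C2: derived state 'present' in Theta and Zeta only — synapomorphy for {Theta, Zeta}.
C3 (derived state 'absent') is shared by Delta, Theta, and Zeta — a synapomorphy uniting that clade.
C4 (derived state 'present') is shared by all ingroup taxa — unites the whole ingroup.
C5 (derived state 'present') is unique to Epsilon (autapomorphy; uninformative for grouping).
Most parsimonious ingroup topology: ((((Zeta,Theta),Delta),Alpha),Epsilon).
Zeta and Delta share a more recent common ancestor with each other than either does with Alpha, so Alpha is the least closely related of the three.

Alpha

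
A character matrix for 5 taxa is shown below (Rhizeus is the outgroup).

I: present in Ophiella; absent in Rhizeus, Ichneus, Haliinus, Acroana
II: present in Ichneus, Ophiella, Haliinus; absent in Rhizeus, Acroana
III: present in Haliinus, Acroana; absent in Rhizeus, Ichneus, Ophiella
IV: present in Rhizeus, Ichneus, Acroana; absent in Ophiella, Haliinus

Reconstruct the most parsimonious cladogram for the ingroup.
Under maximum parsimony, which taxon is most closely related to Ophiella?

Haliinus

Character polarity is set by the outgroup: the derived state is whichever differs from the outgroup's state, so for IV the derived state is 'absent', and for the remaining characters it is 'present'.
I (derived state 'present') is unique to Ophiella (autapomorphy; uninformative for grouping).
II (derived state 'present') is shared by Haliinus, Ichneus, and Ophiella — a synapomorphy uniting that clade.
III (state 'present') occurs in Acroana and Haliinus but conflicts with the nesting implied by the other characters — most parsimoniously interpreted as homoplasy.
Only Haliinus and Ophiella show the derived state 'absent' for IV, supporting them as a clade.
Most parsimonious ingroup topology: ((Ichneus,(Ophiella,Haliinus)),Acroana).
Ophiella and Haliinus form a cherry on this tree, so they are sister taxa.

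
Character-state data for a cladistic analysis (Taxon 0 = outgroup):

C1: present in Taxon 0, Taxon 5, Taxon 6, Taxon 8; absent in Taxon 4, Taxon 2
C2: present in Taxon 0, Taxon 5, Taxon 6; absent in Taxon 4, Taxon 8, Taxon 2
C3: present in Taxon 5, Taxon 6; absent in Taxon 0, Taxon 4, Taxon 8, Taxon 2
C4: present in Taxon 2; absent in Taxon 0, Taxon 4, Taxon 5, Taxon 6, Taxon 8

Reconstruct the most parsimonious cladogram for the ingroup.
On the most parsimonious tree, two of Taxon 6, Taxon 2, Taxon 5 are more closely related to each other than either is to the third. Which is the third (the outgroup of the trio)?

Taxon 2

Character polarity is set by the outgroup: the derived state is whichever differs from the outgroup's state, so for C1, C2 the derived state is 'absent', and for the remaining characters it is 'present'.
C1: derived state 'absent' in Taxon 2 and Taxon 4 only — synapomorphy for {Taxon 2, Taxon 4}.
Only Taxon 2, Taxon 4, and Taxon 8 show the derived state 'absent' for C2, supporting them as a clade.
Only Taxon 5 and Taxon 6 show the derived state 'present' for C3, supporting them as a clade.
C4: derived state 'present' in Taxon 2 only — an autapomorphy, so it tells us nothing about relationships among taxa.
Most parsimonious ingroup topology: (((Taxon 4,Taxon 2),Taxon 8),(Taxon 5,Taxon 6)).
Taxon 5 and Taxon 6 share a more recent common ancestor with each other than either does with Taxon 2, so Taxon 2 is the least closely related of the three.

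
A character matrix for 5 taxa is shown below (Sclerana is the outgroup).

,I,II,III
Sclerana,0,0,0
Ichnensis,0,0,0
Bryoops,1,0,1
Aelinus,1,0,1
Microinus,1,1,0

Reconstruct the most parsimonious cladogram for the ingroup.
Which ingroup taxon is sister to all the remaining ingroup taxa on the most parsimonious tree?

Ichnensis

The outgroup has state '0' for every character, so '1' is the derived state throughout.
I: derived state '1' in Aelinus, Bryoops, and Microinus only — synapomorphy for {Aelinus, Bryoops, Microinus}.
II (derived state '1') is unique to Microinus (autapomorphy; uninformative for grouping).
III (derived state '1') is shared by Aelinus and Bryoops — a synapomorphy uniting that clade.
Most parsimonious ingroup topology: (Ichnensis,((Bryoops,Aelinus),Microinus)).
Ichnensis is sister to the clade containing all other ingroup taxa, so it is the earliest-diverging (most basal) ingroup lineage.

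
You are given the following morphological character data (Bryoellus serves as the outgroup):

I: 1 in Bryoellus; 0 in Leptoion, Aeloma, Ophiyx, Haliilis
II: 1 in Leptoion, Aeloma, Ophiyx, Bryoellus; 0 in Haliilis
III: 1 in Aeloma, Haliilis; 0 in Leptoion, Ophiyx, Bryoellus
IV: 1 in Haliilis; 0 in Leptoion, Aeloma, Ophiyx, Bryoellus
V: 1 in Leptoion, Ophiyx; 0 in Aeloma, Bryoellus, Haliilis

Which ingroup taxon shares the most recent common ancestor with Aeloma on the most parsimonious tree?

Character polarity is set by the outgroup: the derived state is whichever differs from the outgroup's state, so for I, II the derived state is '0', and for the remaining characters it is '1'.
I (derived state '0') is shared by all ingroup taxa — unites the whole ingroup.
II: derived state '0' in Haliilis only — an autapomorphy, so it tells us nothing about relationships among taxa.
III: derived state '1' in Aeloma and Haliilis only — synapomorphy for {Aeloma, Haliilis}.
IV (derived state '1') is unique to Haliilis (autapomorphy; uninformative for grouping).
Only Leptoion and Ophiyx show the derived state '1' for V, supporting them as a clade.
Most parsimonious ingroup topology: ((Ophiyx,Leptoion),(Haliilis,Aeloma)).
Aeloma and Haliilis form a cherry on this tree, so they are sister taxa.

Haliilis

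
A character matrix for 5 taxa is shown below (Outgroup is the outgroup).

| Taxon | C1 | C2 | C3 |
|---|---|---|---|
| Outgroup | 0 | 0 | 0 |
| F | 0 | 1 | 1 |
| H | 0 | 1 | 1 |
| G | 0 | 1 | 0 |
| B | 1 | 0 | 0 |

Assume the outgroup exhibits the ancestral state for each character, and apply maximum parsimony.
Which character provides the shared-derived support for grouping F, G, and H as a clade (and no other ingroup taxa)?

C2

The outgroup has state '0' for every character, so '1' is the derived state throughout.
C1: derived state '1' in B only — an autapomorphy, so it tells us nothing about relationships among taxa.
Only F, G, and H show the derived state '1' for C2, supporting them as a clade.
C3: derived state '1' in F and H only — synapomorphy for {F, H}.
Most parsimonious ingroup topology: (((F,H),G),B).
The clade {F, G, H} is supported by C2: its derived state '1' occurs in exactly those taxa and in no other taxon (including the outgroup).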